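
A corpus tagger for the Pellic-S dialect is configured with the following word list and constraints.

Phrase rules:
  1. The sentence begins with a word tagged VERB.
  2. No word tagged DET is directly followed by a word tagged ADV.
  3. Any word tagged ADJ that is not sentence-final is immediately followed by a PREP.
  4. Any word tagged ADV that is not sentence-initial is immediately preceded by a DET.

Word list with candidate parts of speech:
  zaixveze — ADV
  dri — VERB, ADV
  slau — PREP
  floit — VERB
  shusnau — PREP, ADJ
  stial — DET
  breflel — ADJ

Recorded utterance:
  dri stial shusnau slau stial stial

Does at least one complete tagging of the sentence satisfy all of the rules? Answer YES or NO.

Candidates per position — 1:dri {VERB,ADV}; 2:stial {DET}; 3:shusnau {PREP,ADJ}; 4:slau {PREP}; 5:stial {DET}; 6:stial {DET}.
One satisfying assignment: VERB DET PREP PREP DET DET.
Verifying each rule — rule 1 satisfied; rule 2 satisfied; rule 3 satisfied; rule 4 satisfied.

YES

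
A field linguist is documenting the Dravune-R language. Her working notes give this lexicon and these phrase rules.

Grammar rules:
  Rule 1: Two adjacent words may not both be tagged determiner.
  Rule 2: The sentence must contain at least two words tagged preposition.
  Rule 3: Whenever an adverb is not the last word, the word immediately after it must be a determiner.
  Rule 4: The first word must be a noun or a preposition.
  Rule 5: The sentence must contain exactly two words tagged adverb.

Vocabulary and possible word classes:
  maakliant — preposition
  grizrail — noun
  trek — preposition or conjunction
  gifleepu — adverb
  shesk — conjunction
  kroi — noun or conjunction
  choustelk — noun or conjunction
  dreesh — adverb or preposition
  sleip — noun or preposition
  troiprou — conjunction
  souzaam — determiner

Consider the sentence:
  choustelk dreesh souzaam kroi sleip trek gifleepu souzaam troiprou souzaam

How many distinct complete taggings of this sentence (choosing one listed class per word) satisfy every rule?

2

Candidates per position — 1:choustelk {noun,conjunction}; 2:dreesh {adverb,preposition}; 3:souzaam {determiner}; 4:kroi {noun,conjunction}; 5:sleip {noun,preposition}; 6:trek {preposition,conjunction}; 7:gifleepu {adverb}; 8:souzaam {determiner}; 9:troiprou {conjunction}; 10:souzaam {determiner}.
There are 32 candidate sequences in total.
The sequences that satisfy every rule: noun adverb determiner noun preposition preposition adverb determiner conjunction determiner; noun adverb determiner conjunction preposition preposition adverb determiner conjunction determiner.
Count = 2.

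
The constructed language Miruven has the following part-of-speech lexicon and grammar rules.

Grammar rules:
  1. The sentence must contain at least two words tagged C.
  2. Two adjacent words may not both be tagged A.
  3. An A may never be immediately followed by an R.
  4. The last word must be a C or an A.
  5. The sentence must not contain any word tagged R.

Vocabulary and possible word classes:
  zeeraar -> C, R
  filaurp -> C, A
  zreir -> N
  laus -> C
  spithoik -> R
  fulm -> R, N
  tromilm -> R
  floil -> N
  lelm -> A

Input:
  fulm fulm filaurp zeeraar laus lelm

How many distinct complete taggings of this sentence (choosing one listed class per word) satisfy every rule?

Candidates per position — 1:fulm {R,N}; 2:fulm {R,N}; 3:filaurp {C,A}; 4:zeeraar {C,R}; 5:laus {C}; 6:lelm {A}.
There are 16 candidate sequences in total.
The sequences that satisfy every rule: N N C C C A; N N A C C A.
Count = 2.

2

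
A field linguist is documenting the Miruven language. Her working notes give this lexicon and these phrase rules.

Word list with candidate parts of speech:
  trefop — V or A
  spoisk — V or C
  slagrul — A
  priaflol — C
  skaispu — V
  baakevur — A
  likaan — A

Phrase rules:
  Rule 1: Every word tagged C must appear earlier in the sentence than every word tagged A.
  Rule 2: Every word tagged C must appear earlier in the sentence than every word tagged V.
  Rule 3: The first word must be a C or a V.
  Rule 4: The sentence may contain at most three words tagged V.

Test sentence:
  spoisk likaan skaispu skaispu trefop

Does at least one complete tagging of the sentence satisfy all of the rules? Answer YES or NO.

Candidates per position — 1:spoisk {V,C}; 2:likaan {A}; 3:skaispu {V}; 4:skaispu {V}; 5:trefop {V,A}.
One satisfying assignment: V A V V A.
Check: rule 1 satisfied; rule 2 satisfied; rule 3 satisfied; rule 4 satisfied.

YES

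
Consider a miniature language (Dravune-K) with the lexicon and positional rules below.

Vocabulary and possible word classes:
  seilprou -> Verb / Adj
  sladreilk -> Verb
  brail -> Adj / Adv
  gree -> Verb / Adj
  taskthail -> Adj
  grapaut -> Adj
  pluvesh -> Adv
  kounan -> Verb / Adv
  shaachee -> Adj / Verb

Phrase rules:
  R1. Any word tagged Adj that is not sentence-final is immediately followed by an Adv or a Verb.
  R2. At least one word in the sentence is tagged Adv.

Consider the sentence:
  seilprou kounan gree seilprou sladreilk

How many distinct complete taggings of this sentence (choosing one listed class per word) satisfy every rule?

6

Candidates per position — 1:seilprou {Verb,Adj}; 2:kounan {Verb,Adv}; 3:gree {Verb,Adj}; 4:seilprou {Verb,Adj}; 5:sladreilk {Verb}.
There are 16 candidate sequences in total.
Checking each against the rules leaves 6 sequences.
Count = 6.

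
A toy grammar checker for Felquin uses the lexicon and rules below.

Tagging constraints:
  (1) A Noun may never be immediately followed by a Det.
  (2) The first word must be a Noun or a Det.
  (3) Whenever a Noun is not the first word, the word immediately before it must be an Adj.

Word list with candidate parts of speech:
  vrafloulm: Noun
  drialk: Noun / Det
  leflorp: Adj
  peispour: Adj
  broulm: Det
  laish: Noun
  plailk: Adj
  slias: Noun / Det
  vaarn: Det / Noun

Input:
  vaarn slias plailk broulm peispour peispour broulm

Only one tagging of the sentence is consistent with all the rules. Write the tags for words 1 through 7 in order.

Candidates per position — 1:vaarn {Det,Noun}; 2:slias {Noun,Det}; 3:plailk {Adj}; 4:broulm {Det}; 5:peispour {Adj}; 6:peispour {Adj}; 7:broulm {Det}.
Word 2 cannot be Noun — rule 3 would then fail for every completion. It is Det.
Word 1 cannot be Noun — rule 1 would then fail for every completion. It is Det.
The only consistent sequence is: Det Det Adj Det Adj Adj Det.
Checking: rule 1 ✓; rule 2 ✓; rule 3 ✓.

Det Det Adj Det Adj Adj Det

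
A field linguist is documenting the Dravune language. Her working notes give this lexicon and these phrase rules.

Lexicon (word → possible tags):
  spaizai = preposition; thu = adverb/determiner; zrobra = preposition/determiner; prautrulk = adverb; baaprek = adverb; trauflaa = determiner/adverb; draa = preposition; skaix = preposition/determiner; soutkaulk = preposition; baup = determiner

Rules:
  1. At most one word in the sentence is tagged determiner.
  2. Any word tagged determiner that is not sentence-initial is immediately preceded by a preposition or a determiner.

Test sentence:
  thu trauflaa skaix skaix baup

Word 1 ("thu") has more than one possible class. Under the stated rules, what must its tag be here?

Candidates per position — 1:thu {adverb,determiner}; 2:trauflaa {determiner,adverb}; 3:skaix {preposition,determiner}; 4:skaix {preposition,determiner}; 5:baup {determiner}.
At position 1, choosing determiner makes rule 1 impossible to satisfy; hence adverb.
At position 2, choosing determiner makes rule 1 impossible to satisfy; hence adverb.
At position 3, choosing determiner makes rule 1 impossible to satisfy; hence preposition.
At position 4, choosing determiner makes rule 1 impossible to satisfy; hence preposition.
That leaves exactly one tagging: adverb adverb preposition preposition determiner.
Check: rule 1 ok; rule 2 ok.

adverb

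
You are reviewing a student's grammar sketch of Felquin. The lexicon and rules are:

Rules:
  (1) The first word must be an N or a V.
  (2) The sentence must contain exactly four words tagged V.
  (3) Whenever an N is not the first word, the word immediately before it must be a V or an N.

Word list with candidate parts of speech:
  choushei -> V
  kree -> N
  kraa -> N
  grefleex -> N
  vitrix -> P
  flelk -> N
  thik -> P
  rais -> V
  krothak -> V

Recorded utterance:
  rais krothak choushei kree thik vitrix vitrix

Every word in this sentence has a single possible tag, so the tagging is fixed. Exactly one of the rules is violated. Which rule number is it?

Fixed tagging: V V V N P P P.
Applying the rules: R1 holds, R2 violated, R3 holds.
Only rule 2 fails.

2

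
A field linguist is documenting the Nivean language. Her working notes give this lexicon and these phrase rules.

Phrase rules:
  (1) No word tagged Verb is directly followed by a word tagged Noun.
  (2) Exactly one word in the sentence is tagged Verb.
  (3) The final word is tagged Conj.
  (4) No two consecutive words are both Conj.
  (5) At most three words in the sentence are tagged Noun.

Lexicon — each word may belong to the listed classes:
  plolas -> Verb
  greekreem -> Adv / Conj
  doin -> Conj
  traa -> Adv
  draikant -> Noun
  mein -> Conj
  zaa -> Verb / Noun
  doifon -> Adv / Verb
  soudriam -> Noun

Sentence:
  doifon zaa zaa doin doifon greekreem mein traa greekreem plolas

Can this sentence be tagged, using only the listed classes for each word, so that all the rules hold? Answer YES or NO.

NO

Candidates per position — 1:doifon {Adv,Verb}; 2:zaa {Verb,Noun}; 3:zaa {Verb,Noun}; 4:doin {Conj}; 5:doifon {Adv,Verb}; 6:greekreem {Adv,Conj}; 7:mein {Conj}; 8:traa {Adv}; 9:greekreem {Adv,Conj}; 10:plolas {Verb}.
Rule 3 cannot be satisfied by any choice of tags from the lexicon.
So there is no consistent tagging.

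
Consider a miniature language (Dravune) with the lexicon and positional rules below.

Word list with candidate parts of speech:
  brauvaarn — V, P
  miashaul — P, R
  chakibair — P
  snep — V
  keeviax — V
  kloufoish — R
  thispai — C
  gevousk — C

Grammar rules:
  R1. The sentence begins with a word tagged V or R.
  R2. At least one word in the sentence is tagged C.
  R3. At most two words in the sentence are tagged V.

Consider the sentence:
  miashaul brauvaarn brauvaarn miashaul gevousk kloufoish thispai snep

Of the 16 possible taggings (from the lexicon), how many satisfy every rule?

Candidates per position — 1:miashaul {P,R}; 2:brauvaarn {V,P}; 3:brauvaarn {V,P}; 4:miashaul {P,R}; 5:gevousk {C}; 6:kloufoish {R}; 7:thispai {C}; 8:snep {V}.
There are 16 candidate sequences in total.
Checking each against the rules leaves 6 sequences.
Count = 6.

6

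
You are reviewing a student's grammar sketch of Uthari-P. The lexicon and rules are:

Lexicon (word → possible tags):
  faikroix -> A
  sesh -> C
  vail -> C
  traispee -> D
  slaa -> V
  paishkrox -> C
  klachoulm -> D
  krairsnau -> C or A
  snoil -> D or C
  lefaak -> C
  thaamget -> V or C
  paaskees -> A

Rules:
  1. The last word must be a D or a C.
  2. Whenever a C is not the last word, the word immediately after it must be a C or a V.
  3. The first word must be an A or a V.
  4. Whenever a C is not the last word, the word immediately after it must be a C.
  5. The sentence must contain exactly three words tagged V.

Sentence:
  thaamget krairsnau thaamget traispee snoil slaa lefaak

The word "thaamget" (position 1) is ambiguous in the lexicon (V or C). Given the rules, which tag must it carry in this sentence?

V

Candidates per position — 1:thaamget {V,C}; 2:krairsnau {C,A}; 3:thaamget {V,C}; 4:traispee {D}; 5:snoil {D,C}; 6:slaa {V}; 7:lefaak {C}.
At position 1, choosing C makes rule 3 impossible to satisfy; hence V.
At position 2, choosing C makes rule 4 impossible to satisfy; hence A.
At position 3, choosing C makes rule 2 impossible to satisfy; hence V.
At position 5, choosing C makes rule 4 impossible to satisfy; hence D.
The only consistent sequence is: V A V D D V C.
Verifying each rule — rule 1 holds; rule 2 holds; rule 3 holds; rule 4 holds; rule 5 holds.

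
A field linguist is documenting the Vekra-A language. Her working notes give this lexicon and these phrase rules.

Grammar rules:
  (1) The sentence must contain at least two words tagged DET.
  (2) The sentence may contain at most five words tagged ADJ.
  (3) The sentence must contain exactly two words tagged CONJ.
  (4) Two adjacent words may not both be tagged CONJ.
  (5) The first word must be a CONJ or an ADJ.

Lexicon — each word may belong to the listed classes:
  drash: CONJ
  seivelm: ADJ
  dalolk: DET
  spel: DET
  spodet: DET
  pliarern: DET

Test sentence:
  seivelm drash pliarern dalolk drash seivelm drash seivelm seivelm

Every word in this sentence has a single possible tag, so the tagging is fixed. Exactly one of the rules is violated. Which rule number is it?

3

Fixed tagging: ADJ CONJ DET DET CONJ ADJ CONJ ADJ ADJ.
Rule check: R1 holds, R2 holds, R3 violated, R4 holds, R5 holds.
Only rule 3 fails.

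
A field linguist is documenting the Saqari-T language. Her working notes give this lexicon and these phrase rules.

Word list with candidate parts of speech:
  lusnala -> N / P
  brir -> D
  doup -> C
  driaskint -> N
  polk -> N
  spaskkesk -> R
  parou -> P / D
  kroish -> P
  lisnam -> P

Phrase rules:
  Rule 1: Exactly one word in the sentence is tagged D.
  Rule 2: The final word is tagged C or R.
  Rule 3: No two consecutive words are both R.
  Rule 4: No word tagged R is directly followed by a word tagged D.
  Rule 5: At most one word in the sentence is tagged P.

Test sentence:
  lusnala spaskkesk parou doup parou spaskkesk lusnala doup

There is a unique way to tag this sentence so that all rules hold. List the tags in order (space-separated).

N R P C D R N C

Candidates per position — 1:lusnala {N,P}; 2:spaskkesk {R}; 3:parou {P,D}; 4:doup {C}; 5:parou {P,D}; 6:spaskkesk {R}; 7:lusnala {N,P}; 8:doup {C}.
At position 3, choosing D makes rule 4 impossible to satisfy; hence P.
At position 5, choosing P makes rule 1 impossible to satisfy; hence D.
At position 7, choosing P makes rule 5 impossible to satisfy; hence N.
At position 1, choosing P makes rule 5 impossible to satisfy; hence N.
So the tagging must be: N R P C D R N C.
Checking: rule 1 ✓; rule 2 ✓; rule 3 ✓; rule 4 ✓; rule 5 ✓.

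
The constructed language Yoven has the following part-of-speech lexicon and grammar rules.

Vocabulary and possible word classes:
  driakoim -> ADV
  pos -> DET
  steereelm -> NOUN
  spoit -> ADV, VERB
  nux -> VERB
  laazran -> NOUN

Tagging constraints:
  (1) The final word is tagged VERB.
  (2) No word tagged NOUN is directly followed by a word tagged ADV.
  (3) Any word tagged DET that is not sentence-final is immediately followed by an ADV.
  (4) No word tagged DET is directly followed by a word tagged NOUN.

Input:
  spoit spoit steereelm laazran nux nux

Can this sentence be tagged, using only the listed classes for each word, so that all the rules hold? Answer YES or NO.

Candidates per position — 1:spoit {ADV,VERB}; 2:spoit {ADV,VERB}; 3:steereelm {NOUN}; 4:laazran {NOUN}; 5:nux {VERB}; 6:nux {VERB}.
One satisfying assignment: ADV ADV NOUN NOUN VERB VERB.
Verifying each rule — rule 1 ok; rule 2 ok; rule 3 ok; rule 4 ok.

YES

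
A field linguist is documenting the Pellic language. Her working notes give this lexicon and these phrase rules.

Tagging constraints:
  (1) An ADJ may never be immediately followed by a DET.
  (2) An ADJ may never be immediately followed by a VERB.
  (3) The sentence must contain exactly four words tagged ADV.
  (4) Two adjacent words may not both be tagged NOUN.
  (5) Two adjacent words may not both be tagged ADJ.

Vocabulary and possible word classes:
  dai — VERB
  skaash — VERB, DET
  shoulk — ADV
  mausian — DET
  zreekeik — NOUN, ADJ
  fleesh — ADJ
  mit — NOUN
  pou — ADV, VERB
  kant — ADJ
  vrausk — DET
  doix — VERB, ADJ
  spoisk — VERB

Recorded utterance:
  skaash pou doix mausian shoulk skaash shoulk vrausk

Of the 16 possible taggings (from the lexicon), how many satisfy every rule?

Candidates per position — 1:skaash {VERB,DET}; 2:pou {ADV,VERB}; 3:doix {VERB,ADJ}; 4:mausian {DET}; 5:shoulk {ADV}; 6:skaash {VERB,DET}; 7:shoulk {ADV}; 8:vrausk {DET}.
There are 16 candidate sequences in total.
Rule 3 cannot be satisfied by any choice of tags from the lexicon.
So there is no consistent tagging.
Count = 0.

0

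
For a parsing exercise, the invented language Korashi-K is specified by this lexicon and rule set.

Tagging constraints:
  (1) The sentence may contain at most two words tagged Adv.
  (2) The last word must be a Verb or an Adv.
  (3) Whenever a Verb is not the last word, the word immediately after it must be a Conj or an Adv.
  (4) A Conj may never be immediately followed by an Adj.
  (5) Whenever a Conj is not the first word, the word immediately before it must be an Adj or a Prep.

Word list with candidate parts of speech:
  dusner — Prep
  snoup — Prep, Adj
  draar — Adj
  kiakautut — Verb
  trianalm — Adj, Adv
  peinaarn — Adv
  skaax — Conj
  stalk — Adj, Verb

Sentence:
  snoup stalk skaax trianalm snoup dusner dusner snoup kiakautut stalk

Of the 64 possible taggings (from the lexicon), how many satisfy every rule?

0

Candidates per position — 1:snoup {Prep,Adj}; 2:stalk {Adj,Verb}; 3:skaax {Conj}; 4:trianalm {Adj,Adv}; 5:snoup {Prep,Adj}; 6:dusner {Prep}; 7:dusner {Prep}; 8:snoup {Prep,Adj}; 9:kiakautut {Verb}; 10:stalk {Adj,Verb}.
There are 64 candidate sequences in total.
Rule 3 cannot be satisfied by any choice of tags from the lexicon.
So there is no consistent tagging.
Count = 0.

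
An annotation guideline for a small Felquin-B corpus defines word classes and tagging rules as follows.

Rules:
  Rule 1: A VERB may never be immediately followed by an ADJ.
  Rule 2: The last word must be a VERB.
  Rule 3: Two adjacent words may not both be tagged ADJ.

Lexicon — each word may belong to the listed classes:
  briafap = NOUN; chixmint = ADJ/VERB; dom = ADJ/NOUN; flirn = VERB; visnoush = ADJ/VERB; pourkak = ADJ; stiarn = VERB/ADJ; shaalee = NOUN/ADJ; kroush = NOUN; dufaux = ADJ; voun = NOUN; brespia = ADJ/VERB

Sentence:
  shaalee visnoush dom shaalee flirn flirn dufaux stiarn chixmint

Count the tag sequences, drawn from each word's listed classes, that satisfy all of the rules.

0

Candidates per position — 1:shaalee {NOUN,ADJ}; 2:visnoush {ADJ,VERB}; 3:dom {ADJ,NOUN}; 4:shaalee {NOUN,ADJ}; 5:flirn {VERB}; 6:flirn {VERB}; 7:dufaux {ADJ}; 8:stiarn {VERB,ADJ}; 9:chixmint {ADJ,VERB}.
There are 64 candidate sequences in total.
Rule 1 cannot be satisfied by any choice of tags from the lexicon.
So there is no consistent tagging.
Count = 0.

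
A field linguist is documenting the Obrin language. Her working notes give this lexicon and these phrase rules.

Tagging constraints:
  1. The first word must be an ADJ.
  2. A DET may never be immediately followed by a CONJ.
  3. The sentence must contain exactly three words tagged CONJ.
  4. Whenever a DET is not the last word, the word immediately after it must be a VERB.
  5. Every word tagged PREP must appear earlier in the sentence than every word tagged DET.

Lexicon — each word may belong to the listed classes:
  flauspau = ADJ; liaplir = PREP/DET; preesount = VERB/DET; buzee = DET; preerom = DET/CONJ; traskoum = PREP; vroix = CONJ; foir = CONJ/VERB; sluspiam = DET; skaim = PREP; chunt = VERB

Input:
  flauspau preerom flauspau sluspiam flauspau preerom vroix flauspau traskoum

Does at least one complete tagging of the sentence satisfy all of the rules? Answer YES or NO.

Candidates per position — 1:flauspau {ADJ}; 2:preerom {DET,CONJ}; 3:flauspau {ADJ}; 4:sluspiam {DET}; 5:flauspau {ADJ}; 6:preerom {DET,CONJ}; 7:vroix {CONJ}; 8:flauspau {ADJ}; 9:traskoum {PREP}.
Rule 4 cannot be satisfied by any choice of tags from the lexicon.
So there is no consistent tagging.

NO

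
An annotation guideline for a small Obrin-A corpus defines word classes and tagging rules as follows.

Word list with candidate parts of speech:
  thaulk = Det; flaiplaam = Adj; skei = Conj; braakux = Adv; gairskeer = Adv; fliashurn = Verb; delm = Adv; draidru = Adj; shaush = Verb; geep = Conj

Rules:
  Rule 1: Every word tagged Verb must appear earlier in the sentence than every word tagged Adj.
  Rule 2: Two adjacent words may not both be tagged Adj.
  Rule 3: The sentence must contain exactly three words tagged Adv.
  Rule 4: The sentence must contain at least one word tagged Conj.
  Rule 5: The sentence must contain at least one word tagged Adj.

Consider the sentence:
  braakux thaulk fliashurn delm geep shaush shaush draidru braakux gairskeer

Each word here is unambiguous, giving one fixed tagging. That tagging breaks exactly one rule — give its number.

Fixed tagging: Adv Det Verb Adv Conj Verb Verb Adj Adv Adv.
Checking each rule: R1 holds, R2 holds, R3 violated, R4 holds, R5 holds.
Only rule 3 fails.

3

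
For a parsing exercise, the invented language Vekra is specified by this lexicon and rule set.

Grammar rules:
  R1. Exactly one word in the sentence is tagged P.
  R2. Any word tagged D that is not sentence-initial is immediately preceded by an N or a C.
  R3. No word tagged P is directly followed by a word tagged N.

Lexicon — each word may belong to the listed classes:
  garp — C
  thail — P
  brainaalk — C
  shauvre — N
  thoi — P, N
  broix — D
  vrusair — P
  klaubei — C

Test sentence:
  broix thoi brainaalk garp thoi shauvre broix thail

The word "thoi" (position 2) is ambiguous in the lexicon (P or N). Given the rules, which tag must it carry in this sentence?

N

Candidates per position — 1:broix {D}; 2:thoi {P,N}; 3:brainaalk {C}; 4:garp {C}; 5:thoi {P,N}; 6:shauvre {N}; 7:broix {D}; 8:thail {P}.
At position 2, choosing P makes rule 1 impossible to satisfy; hence N.
At position 5, choosing P makes rule 1 impossible to satisfy; hence N.
That leaves exactly one tagging: D N C C N N D P.
Rule-by-rule: rule 1 ok; rule 2 ok; rule 3 ok.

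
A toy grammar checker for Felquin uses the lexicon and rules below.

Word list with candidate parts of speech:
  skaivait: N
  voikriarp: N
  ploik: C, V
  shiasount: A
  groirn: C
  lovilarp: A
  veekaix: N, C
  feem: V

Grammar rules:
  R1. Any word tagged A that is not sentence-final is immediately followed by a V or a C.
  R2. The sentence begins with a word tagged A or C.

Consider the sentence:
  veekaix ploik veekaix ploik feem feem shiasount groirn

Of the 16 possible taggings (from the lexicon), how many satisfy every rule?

8

Candidates per position — 1:veekaix {N,C}; 2:ploik {C,V}; 3:veekaix {N,C}; 4:ploik {C,V}; 5:feem {V}; 6:feem {V}; 7:shiasount {A}; 8:groirn {C}.
There are 16 candidate sequences in total.
Checking each against the rules leaves 8 sequences.
Count = 8.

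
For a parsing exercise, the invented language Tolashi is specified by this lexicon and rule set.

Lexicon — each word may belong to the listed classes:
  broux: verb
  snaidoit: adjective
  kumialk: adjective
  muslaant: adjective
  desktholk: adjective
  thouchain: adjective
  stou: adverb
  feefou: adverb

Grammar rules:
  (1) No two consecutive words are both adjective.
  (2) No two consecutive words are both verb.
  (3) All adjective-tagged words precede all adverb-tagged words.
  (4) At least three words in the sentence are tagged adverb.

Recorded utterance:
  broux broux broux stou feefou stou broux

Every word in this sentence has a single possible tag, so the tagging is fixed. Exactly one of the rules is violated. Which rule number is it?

Fixed tagging: verb verb verb adverb adverb adverb verb.
Applying the rules: R1 ok, R2 fails, R3 ok, R4 ok.
Only rule 2 fails.

2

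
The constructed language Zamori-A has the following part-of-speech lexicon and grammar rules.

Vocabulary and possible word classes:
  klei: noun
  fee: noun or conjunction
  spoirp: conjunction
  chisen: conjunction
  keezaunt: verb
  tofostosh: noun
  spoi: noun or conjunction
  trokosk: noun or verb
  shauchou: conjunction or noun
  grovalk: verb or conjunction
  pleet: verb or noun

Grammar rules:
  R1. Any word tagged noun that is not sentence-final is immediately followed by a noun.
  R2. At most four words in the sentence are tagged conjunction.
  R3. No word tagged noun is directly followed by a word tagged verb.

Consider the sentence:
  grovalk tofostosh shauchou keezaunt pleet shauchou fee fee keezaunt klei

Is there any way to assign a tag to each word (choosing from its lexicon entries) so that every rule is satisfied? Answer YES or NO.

NO

Candidates per position — 1:grovalk {verb,conjunction}; 2:tofostosh {noun}; 3:shauchou {conjunction,noun}; 4:keezaunt {verb}; 5:pleet {verb,noun}; 6:shauchou {conjunction,noun}; 7:fee {noun,conjunction}; 8:fee {noun,conjunction}; 9:keezaunt {verb}; 10:klei {noun}.
Rule 1 cannot be satisfied by any choice of tags from the lexicon.
So there is no consistent tagging.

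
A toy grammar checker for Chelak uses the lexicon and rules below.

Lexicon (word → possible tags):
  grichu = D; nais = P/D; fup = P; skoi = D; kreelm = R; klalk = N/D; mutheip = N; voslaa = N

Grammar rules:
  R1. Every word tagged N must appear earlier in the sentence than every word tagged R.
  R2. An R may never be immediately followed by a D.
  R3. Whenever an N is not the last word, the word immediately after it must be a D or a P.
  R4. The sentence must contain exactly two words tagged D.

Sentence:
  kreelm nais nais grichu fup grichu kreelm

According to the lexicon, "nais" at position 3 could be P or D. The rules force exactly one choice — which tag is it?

Candidates per position — 1:kreelm {R}; 2:nais {P,D}; 3:nais {P,D}; 4:grichu {D}; 5:fup {P}; 6:grichu {D}; 7:kreelm {R}.
Word 2 cannot be D — rule 2 would then fail for every completion. It is P.
Word 3 cannot be D — rule 4 would then fail for every completion. It is P.
The unique satisfying tagging is: R P P D P D R.
Check: rule 1 ✓; rule 2 ✓; rule 3 ✓; rule 4 ✓.

P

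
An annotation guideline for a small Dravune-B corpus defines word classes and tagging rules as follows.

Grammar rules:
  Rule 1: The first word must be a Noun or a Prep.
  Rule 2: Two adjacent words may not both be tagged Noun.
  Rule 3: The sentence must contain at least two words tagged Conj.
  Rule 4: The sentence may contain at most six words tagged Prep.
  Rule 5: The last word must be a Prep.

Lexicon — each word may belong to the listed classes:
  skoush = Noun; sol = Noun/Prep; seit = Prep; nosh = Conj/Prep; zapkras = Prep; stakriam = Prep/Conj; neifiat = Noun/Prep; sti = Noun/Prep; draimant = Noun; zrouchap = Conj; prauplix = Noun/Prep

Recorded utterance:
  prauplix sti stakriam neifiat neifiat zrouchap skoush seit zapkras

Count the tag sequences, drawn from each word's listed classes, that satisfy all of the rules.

Candidates per position — 1:prauplix {Noun,Prep}; 2:sti {Noun,Prep}; 3:stakriam {Prep,Conj}; 4:neifiat {Noun,Prep}; 5:neifiat {Noun,Prep}; 6:zrouchap {Conj}; 7:skoush {Noun}; 8:seit {Prep}; 9:zapkras {Prep}.
There are 32 candidate sequences in total.
Checking each against the rules leaves 9 sequences.
Count = 9.

9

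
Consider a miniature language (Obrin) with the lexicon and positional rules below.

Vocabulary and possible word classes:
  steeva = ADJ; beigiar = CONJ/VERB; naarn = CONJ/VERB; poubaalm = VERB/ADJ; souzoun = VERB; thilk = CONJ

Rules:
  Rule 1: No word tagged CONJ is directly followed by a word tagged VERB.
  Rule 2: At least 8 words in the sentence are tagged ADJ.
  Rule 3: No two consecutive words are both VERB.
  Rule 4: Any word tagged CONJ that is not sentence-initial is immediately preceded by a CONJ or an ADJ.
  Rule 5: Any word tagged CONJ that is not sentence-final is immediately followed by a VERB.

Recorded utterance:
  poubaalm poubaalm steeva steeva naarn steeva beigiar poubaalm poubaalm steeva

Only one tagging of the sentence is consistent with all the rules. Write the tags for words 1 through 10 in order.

ADJ ADJ ADJ ADJ VERB ADJ VERB ADJ ADJ ADJ

Candidates per position — 1:poubaalm {VERB,ADJ}; 2:poubaalm {VERB,ADJ}; 3:steeva {ADJ}; 4:steeva {ADJ}; 5:naarn {CONJ,VERB}; 6:steeva {ADJ}; 7:beigiar {CONJ,VERB}; 8:poubaalm {VERB,ADJ}; 9:poubaalm {VERB,ADJ}; 10:steeva {ADJ}.
Position 1: tagging it VERB would leave rule 2 unsatisfiable, so it must be ADJ.
Position 2: tagging it VERB would leave rule 2 unsatisfiable, so it must be ADJ.
Position 5: tagging it CONJ would leave rule 5 unsatisfiable, so it must be VERB.
Position 8: tagging it VERB would leave rule 2 unsatisfiable, so it must be ADJ.
Position 9: tagging it VERB would leave rule 2 unsatisfiable, so it must be ADJ.
Position 7: tagging it CONJ would leave rule 5 unsatisfiable, so it must be VERB.
That leaves exactly one tagging: ADJ ADJ ADJ ADJ VERB ADJ VERB ADJ ADJ ADJ.
Verifying each rule — rule 1 ✓; rule 2 ✓; rule 3 ✓; rule 4 ✓; rule 5 ✓.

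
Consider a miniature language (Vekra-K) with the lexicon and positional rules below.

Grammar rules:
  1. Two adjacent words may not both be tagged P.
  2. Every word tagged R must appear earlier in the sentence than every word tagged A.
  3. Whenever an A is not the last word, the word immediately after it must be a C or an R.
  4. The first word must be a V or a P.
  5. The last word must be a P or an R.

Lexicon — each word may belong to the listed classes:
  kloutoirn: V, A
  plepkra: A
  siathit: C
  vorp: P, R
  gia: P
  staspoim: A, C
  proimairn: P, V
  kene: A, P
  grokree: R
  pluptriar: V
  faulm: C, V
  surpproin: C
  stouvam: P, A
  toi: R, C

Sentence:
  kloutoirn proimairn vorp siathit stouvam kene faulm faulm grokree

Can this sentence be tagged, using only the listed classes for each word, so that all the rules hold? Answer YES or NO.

Candidates per position — 1:kloutoirn {V,A}; 2:proimairn {P,V}; 3:vorp {P,R}; 4:siathit {C}; 5:stouvam {P,A}; 6:kene {A,P}; 7:faulm {C,V}; 8:faulm {C,V}; 9:grokree {R}.
Every candidate sequence violates at least one rule; no consistent tagging exists.

NO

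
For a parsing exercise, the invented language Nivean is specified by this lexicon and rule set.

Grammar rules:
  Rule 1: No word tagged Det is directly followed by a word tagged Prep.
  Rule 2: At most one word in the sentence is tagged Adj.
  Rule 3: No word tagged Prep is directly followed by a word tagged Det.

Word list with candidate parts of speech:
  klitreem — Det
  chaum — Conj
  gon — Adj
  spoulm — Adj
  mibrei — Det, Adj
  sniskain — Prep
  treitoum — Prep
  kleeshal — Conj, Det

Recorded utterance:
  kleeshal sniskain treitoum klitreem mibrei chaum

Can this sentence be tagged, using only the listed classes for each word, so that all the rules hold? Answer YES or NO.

Candidates per position — 1:kleeshal {Conj,Det}; 2:sniskain {Prep}; 3:treitoum {Prep}; 4:klitreem {Det}; 5:mibrei {Det,Adj}; 6:chaum {Conj}.
Rule 3 cannot be satisfied by any choice of tags from the lexicon.
So there is no consistent tagging.

NO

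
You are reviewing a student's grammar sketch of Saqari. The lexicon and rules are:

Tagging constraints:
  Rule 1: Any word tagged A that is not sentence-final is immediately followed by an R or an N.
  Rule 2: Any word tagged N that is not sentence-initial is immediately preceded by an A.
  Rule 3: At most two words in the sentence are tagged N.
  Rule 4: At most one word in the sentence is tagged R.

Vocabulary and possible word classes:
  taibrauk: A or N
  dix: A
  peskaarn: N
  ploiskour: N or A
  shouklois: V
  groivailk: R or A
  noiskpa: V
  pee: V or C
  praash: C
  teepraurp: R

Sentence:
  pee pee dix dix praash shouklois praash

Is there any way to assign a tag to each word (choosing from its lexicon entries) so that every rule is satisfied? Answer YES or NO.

NO

Candidates per position — 1:pee {V,C}; 2:pee {V,C}; 3:dix {A}; 4:dix {A}; 5:praash {C}; 6:shouklois {V}; 7:praash {C}.
Rule 1 cannot be satisfied by any choice of tags from the lexicon.
So there is no consistent tagging.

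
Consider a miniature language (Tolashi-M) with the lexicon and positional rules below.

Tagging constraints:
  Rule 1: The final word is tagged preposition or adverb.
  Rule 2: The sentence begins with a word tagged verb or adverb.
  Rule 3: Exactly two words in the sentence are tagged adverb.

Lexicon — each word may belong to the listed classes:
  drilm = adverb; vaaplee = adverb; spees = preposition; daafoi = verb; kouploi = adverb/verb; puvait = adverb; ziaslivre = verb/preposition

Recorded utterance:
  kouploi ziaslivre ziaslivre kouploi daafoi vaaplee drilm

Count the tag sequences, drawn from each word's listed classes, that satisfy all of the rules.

Candidates per position — 1:kouploi {adverb,verb}; 2:ziaslivre {verb,preposition}; 3:ziaslivre {verb,preposition}; 4:kouploi {adverb,verb}; 5:daafoi {verb}; 6:vaaplee {adverb}; 7:drilm {adverb}.
There are 16 candidate sequences in total.
The sequences that satisfy every rule: verb verb verb verb verb adverb adverb; verb verb preposition verb verb adverb adverb; verb preposition verb verb verb adverb adverb; verb preposition preposition verb verb adverb adverb.
Count = 4.

4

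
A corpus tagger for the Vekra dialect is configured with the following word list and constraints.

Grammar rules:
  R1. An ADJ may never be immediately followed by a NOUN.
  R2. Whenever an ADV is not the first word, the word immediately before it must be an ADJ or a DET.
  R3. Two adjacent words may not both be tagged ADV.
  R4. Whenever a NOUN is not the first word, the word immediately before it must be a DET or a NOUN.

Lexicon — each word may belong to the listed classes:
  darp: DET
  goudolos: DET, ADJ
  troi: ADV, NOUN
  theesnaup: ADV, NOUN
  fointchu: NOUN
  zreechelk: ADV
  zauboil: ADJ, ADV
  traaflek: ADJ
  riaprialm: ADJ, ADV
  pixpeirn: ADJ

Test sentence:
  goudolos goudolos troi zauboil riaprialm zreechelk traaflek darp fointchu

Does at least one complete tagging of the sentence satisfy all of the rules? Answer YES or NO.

Candidates per position — 1:goudolos {DET,ADJ}; 2:goudolos {DET,ADJ}; 3:troi {ADV,NOUN}; 4:zauboil {ADJ,ADV}; 5:riaprialm {ADJ,ADV}; 6:zreechelk {ADV}; 7:traaflek {ADJ}; 8:darp {DET}; 9:fointchu {NOUN}.
One satisfying assignment: DET DET ADV ADJ ADJ ADV ADJ DET NOUN.
Check: rule 1 holds; rule 2 holds; rule 3 holds; rule 4 holds.

YES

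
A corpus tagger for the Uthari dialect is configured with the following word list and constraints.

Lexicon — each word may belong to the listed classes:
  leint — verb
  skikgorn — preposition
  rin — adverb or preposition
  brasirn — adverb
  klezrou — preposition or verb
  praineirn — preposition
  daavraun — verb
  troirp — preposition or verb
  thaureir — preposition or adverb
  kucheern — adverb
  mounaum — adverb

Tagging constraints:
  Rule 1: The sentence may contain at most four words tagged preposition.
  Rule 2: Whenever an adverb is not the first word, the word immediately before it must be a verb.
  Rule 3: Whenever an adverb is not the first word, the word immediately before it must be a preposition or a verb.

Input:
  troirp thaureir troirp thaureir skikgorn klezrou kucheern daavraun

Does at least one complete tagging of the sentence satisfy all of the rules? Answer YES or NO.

Candidates per position — 1:troirp {preposition,verb}; 2:thaureir {preposition,adverb}; 3:troirp {preposition,verb}; 4:thaureir {preposition,adverb}; 5:skikgorn {preposition}; 6:klezrou {preposition,verb}; 7:kucheern {adverb}; 8:daavraun {verb}.
One satisfying assignment: verb preposition verb adverb preposition verb adverb verb.
Rule-by-rule: rule 1 ok; rule 2 ok; rule 3 ok.

YES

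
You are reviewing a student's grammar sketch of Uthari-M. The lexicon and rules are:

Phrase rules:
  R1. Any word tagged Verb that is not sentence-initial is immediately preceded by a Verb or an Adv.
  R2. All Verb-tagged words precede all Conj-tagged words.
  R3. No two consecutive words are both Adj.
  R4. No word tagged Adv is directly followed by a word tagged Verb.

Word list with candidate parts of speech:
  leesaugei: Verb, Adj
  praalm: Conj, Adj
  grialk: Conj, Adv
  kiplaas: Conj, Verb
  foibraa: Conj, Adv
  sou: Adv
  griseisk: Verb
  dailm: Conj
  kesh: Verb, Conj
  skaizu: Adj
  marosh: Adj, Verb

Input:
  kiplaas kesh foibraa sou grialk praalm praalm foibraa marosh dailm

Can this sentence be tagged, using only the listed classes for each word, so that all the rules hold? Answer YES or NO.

YES

Candidates per position — 1:kiplaas {Conj,Verb}; 2:kesh {Verb,Conj}; 3:foibraa {Conj,Adv}; 4:sou {Adv}; 5:grialk {Conj,Adv}; 6:praalm {Conj,Adj}; 7:praalm {Conj,Adj}; 8:foibraa {Conj,Adv}; 9:marosh {Adj,Verb}; 10:dailm {Conj}.
One satisfying assignment: Verb Verb Adv Adv Conj Adj Conj Adv Adj Conj.
Rule-by-rule: rule 1 holds; rule 2 holds; rule 3 holds; rule 4 holds.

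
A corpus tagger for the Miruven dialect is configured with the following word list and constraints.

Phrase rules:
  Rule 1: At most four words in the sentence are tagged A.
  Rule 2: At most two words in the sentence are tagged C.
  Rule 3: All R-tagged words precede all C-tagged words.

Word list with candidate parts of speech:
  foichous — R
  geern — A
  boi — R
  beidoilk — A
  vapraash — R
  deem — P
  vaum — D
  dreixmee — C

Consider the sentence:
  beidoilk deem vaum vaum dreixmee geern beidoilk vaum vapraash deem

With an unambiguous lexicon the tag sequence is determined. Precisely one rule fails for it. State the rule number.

3

Fixed tagging: A P D D C A A D R P.
Applying the rules: R1 holds, R2 holds, R3 violated.
Only rule 3 fails.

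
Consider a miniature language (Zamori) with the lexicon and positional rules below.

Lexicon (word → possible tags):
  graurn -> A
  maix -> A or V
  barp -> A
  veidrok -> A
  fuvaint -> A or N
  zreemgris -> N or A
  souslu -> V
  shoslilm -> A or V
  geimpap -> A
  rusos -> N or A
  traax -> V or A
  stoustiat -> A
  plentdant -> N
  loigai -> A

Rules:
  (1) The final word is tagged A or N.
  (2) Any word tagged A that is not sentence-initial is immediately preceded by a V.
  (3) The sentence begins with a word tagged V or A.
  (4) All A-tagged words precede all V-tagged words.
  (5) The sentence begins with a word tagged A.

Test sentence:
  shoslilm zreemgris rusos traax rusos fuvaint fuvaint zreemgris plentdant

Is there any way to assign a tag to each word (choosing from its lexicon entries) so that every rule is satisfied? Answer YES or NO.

Candidates per position — 1:shoslilm {A,V}; 2:zreemgris {N,A}; 3:rusos {N,A}; 4:traax {V,A}; 5:rusos {N,A}; 6:fuvaint {A,N}; 7:fuvaint {A,N}; 8:zreemgris {N,A}; 9:plentdant {N}.
One satisfying assignment: A N N V N N N N N.
Verifying each rule — rule 1 ✓; rule 2 ✓; rule 3 ✓; rule 4 ✓; rule 5 ✓.

YES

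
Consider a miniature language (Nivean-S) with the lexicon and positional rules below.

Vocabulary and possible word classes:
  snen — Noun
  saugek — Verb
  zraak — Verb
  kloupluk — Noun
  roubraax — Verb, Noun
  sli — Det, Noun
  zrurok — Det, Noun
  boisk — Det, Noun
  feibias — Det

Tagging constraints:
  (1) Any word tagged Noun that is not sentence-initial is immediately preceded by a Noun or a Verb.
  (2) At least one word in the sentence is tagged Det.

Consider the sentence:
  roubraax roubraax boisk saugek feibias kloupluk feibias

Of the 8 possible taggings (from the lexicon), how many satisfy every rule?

Candidates per position — 1:roubraax {Verb,Noun}; 2:roubraax {Verb,Noun}; 3:boisk {Det,Noun}; 4:saugek {Verb}; 5:feibias {Det}; 6:kloupluk {Noun}; 7:feibias {Det}.
There are 8 candidate sequences in total.
Rule 1 cannot be satisfied by any choice of tags from the lexicon.
So there is no consistent tagging.
Count = 0.

0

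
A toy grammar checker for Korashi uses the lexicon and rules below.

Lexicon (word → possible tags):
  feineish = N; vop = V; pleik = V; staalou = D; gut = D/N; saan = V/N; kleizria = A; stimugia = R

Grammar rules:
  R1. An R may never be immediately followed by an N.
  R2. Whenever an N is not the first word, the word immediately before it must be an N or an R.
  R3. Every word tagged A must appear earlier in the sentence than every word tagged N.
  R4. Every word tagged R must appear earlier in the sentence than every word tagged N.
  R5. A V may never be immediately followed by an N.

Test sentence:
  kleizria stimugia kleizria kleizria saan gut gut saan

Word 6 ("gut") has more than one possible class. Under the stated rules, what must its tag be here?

Candidates per position — 1:kleizria {A}; 2:stimugia {R}; 3:kleizria {A}; 4:kleizria {A}; 5:saan {V,N}; 6:gut {D,N}; 7:gut {D,N}; 8:saan {V,N}.
Position 5: tagging it N would leave rule 2 unsatisfiable, so it must be V.
Position 6: tagging it N would leave rule 2 unsatisfiable, so it must be D.
Position 7: tagging it N would leave rule 2 unsatisfiable, so it must be D.
Position 8: tagging it N would leave rule 2 unsatisfiable, so it must be V.
The unique satisfying tagging is: A R A A V D D V.
Check: rule 1 holds; rule 2 holds; rule 3 holds; rule 4 holds; rule 5 holds.

D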